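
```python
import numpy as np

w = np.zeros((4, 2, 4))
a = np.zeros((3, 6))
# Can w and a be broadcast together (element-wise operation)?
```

No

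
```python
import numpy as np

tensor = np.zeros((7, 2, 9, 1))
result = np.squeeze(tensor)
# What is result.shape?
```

(7, 2, 9)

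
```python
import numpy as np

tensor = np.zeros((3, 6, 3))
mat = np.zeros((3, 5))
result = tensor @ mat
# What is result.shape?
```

(3, 6, 5)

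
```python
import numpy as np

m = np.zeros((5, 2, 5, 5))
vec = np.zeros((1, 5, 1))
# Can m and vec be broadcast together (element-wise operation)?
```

Yes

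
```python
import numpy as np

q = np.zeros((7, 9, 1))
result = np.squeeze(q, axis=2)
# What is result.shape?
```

(7, 9)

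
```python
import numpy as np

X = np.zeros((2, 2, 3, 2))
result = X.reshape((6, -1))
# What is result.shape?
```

(6, 4)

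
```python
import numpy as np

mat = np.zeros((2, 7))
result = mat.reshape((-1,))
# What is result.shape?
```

(14,)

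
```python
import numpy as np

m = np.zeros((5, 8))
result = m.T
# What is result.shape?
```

(8, 5)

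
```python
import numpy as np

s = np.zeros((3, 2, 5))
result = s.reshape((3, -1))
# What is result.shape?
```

(3, 10)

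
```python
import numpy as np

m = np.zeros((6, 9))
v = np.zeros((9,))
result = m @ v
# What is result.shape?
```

(6,)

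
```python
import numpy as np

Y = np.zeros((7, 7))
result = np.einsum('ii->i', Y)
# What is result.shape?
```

(7,)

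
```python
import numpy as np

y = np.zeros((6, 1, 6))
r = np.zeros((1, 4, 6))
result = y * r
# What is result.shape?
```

(6, 4, 6)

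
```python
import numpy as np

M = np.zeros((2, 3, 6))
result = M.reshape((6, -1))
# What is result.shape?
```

(6, 6)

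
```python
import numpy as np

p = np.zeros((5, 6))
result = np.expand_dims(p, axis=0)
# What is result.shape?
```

(1, 5, 6)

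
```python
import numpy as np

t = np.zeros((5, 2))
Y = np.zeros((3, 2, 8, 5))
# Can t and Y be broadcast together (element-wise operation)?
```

No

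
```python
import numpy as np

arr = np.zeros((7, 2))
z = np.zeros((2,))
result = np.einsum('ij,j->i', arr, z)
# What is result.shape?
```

(7,)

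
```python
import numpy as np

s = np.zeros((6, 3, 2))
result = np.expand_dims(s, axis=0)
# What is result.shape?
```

(1, 6, 3, 2)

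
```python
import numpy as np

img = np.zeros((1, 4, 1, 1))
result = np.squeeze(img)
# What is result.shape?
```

(4,)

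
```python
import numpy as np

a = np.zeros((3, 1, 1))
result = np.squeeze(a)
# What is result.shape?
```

(3,)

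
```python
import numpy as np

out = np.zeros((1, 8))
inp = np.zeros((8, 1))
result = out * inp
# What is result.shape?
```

(8, 8)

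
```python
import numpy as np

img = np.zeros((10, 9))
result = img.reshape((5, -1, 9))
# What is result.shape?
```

(5, 2, 9)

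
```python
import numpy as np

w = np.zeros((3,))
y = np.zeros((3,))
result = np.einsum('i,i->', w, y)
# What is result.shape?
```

()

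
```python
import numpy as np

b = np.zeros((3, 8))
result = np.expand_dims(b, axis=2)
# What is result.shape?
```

(3, 8, 1)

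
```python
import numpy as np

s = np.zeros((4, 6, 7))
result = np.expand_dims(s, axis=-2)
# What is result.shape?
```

(4, 6, 1, 7)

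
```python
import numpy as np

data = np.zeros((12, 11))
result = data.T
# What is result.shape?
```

(11, 12)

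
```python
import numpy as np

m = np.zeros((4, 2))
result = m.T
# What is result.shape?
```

(2, 4)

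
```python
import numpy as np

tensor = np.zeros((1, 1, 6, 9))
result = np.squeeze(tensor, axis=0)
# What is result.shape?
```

(1, 6, 9)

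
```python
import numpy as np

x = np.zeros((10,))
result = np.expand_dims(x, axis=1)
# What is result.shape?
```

(10, 1)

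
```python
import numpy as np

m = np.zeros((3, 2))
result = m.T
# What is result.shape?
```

(2, 3)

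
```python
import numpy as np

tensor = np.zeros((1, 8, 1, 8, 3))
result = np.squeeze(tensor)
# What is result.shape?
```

(8, 8, 3)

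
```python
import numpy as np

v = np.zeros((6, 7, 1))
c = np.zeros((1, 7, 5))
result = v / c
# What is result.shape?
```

(6, 7, 5)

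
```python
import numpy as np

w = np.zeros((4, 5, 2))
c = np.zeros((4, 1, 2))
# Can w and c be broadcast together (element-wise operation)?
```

Yes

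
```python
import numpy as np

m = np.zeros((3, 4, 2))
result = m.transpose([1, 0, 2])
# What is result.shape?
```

(4, 3, 2)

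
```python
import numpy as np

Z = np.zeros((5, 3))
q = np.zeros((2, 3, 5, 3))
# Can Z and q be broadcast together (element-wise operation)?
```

Yes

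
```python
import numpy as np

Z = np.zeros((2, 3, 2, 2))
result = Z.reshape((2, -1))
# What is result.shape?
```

(2, 12)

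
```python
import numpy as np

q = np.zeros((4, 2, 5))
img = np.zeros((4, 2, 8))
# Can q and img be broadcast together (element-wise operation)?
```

No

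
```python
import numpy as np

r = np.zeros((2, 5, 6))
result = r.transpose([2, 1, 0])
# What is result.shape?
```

(6, 5, 2)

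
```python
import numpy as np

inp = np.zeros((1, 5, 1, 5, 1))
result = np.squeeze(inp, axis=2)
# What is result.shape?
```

(1, 5, 5, 1)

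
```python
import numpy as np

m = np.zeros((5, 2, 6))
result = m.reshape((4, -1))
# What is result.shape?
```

(4, 15)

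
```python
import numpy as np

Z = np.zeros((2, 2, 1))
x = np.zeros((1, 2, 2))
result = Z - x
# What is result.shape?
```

(2, 2, 2)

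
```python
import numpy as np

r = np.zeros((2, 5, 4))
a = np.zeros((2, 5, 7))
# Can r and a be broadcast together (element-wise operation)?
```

No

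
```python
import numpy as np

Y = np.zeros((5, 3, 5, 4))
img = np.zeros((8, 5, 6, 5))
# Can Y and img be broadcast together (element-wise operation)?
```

No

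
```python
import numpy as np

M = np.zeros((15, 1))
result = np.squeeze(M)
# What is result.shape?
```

(15,)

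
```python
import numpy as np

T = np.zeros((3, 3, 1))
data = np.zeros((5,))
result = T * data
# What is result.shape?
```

(3, 3, 5)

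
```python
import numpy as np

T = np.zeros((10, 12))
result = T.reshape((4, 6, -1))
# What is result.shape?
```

(4, 6, 5)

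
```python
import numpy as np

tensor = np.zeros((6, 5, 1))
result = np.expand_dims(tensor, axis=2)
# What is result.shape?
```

(6, 5, 1, 1)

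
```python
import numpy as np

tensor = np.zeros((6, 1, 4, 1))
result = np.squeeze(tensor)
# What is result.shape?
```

(6, 4)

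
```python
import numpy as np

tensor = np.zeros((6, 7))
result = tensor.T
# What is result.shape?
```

(7, 6)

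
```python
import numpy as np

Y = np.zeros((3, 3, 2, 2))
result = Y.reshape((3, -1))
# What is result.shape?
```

(3, 12)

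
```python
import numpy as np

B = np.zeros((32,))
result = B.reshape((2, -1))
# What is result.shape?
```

(2, 16)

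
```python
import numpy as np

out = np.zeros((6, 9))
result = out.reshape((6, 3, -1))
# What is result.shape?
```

(6, 3, 3)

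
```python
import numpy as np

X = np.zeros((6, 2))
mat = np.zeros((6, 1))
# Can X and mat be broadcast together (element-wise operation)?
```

Yes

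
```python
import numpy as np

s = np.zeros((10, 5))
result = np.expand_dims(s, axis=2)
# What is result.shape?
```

(10, 5, 1)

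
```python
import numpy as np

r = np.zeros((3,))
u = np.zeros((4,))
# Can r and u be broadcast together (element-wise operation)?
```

No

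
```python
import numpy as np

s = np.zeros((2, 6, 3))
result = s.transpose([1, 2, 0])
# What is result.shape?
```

(6, 3, 2)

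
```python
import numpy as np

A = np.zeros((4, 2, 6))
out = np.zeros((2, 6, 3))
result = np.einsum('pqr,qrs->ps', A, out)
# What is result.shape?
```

(4, 3)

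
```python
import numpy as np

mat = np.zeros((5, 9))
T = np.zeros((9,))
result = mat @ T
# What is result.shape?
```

(5,)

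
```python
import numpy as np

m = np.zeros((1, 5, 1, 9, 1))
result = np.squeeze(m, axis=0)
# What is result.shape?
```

(5, 1, 9, 1)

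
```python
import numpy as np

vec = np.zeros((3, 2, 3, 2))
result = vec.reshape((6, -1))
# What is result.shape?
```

(6, 6)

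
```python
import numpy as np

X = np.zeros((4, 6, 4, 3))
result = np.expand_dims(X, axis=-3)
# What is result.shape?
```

(4, 6, 1, 4, 3)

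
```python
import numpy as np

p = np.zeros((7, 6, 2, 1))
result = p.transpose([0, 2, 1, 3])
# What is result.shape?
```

(7, 2, 6, 1)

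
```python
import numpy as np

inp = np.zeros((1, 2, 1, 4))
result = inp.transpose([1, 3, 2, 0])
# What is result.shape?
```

(2, 4, 1, 1)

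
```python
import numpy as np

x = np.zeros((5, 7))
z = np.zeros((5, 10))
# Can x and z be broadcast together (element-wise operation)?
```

No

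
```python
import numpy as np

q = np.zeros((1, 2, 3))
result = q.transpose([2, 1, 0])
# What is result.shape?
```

(3, 2, 1)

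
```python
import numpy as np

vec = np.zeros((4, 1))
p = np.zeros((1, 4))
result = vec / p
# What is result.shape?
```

(4, 4)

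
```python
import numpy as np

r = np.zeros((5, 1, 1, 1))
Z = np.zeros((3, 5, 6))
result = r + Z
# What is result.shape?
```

(5, 3, 5, 6)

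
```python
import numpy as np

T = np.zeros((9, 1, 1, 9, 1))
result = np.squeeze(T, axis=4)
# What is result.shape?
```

(9, 1, 1, 9)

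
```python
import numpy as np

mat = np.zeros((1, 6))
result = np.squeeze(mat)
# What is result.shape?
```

(6,)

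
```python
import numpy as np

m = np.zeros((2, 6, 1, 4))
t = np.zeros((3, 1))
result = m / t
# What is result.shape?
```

(2, 6, 3, 4)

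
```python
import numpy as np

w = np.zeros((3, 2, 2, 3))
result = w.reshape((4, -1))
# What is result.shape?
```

(4, 9)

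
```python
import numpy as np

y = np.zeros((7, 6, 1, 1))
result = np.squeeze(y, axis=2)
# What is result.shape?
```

(7, 6, 1)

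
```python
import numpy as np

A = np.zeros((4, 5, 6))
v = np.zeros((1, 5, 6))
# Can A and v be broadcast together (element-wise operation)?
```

Yes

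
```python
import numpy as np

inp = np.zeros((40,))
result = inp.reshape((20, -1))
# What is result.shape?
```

(20, 2)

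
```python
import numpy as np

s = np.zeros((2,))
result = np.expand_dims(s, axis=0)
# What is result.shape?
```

(1, 2)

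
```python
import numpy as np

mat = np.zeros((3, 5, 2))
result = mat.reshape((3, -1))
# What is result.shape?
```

(3, 10)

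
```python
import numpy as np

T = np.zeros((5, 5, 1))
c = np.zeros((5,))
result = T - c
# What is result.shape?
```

(5, 5, 5)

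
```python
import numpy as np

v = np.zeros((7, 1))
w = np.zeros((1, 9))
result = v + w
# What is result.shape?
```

(7, 9)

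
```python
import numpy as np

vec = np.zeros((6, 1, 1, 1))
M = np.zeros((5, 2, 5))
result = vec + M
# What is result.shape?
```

(6, 5, 2, 5)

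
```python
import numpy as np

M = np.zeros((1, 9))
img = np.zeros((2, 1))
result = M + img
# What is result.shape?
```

(2, 9)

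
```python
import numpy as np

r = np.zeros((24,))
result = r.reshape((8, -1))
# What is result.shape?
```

(8, 3)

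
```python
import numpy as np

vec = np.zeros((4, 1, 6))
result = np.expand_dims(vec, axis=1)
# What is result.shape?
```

(4, 1, 1, 6)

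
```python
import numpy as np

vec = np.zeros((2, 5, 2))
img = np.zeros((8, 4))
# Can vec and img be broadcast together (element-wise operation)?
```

No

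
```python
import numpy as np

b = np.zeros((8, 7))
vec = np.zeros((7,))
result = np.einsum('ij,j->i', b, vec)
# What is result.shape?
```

(8,)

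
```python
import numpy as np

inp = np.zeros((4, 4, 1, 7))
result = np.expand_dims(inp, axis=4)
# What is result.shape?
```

(4, 4, 1, 7, 1)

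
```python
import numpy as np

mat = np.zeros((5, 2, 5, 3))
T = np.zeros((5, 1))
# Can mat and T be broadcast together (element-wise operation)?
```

Yes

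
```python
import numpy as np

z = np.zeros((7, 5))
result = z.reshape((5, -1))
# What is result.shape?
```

(5, 7)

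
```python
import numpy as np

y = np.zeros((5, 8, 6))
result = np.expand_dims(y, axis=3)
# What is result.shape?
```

(5, 8, 6, 1)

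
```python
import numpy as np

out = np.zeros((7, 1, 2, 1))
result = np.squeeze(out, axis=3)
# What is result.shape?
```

(7, 1, 2)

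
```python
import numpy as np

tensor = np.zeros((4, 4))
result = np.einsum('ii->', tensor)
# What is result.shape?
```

()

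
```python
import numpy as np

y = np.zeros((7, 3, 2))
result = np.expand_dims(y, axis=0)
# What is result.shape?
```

(1, 7, 3, 2)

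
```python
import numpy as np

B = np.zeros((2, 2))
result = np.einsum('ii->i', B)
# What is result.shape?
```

(2,)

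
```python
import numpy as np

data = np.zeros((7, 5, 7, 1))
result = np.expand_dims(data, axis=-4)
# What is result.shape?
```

(7, 1, 5, 7, 1)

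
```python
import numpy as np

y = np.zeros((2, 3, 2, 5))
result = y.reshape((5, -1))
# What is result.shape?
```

(5, 12)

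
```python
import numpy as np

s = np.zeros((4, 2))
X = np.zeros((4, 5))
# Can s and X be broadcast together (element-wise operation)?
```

No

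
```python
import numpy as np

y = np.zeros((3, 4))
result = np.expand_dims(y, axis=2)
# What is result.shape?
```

(3, 4, 1)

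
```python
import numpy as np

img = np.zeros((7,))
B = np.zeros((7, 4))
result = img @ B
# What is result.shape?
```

(4,)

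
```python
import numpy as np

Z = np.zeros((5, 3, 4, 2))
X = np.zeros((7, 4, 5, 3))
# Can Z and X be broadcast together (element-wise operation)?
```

No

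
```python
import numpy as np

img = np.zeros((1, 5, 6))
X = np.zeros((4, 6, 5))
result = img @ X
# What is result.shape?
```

(4, 5, 5)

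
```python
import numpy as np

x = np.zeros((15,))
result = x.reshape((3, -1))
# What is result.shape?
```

(3, 5)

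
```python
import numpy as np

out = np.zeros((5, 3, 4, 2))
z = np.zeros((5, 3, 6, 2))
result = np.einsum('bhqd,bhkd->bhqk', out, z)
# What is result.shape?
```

(5, 3, 4, 6)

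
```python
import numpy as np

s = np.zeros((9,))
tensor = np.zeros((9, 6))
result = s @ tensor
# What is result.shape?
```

(6,)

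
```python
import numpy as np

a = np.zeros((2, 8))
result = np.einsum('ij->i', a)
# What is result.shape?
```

(2,)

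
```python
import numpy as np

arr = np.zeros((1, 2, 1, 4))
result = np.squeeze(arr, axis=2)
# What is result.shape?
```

(1, 2, 4)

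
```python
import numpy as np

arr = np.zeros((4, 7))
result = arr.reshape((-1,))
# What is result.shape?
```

(28,)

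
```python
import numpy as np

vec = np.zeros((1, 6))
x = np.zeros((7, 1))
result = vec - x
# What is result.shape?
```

(7, 6)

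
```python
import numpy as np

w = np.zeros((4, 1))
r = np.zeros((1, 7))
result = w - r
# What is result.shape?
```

(4, 7)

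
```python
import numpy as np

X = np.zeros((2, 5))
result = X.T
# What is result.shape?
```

(5, 2)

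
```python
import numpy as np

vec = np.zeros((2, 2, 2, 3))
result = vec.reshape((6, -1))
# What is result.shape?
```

(6, 4)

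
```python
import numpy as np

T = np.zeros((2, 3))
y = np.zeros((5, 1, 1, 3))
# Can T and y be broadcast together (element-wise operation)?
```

Yes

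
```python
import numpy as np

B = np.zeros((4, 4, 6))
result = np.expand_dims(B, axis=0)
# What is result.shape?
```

(1, 4, 4, 6)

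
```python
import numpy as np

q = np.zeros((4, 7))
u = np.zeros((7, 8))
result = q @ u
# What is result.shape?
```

(4, 8)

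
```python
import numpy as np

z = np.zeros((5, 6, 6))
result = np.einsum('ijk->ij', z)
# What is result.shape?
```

(5, 6)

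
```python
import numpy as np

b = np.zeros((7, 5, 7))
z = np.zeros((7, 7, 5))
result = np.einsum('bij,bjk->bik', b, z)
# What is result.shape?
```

(7, 5, 5)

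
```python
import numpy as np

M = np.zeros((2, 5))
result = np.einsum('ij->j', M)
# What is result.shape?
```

(5,)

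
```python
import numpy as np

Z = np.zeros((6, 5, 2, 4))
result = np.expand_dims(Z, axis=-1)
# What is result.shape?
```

(6, 5, 2, 4, 1)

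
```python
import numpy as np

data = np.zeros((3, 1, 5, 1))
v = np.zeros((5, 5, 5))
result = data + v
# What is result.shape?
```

(3, 5, 5, 5)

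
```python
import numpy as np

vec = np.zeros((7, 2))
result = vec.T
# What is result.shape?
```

(2, 7)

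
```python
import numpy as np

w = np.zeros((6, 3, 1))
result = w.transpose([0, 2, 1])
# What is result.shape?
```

(6, 1, 3)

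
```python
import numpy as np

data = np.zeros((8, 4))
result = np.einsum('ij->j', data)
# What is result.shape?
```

(4,)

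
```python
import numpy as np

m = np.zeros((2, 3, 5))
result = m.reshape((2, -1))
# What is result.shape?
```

(2, 15)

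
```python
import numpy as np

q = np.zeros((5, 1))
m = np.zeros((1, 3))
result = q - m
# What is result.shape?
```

(5, 3)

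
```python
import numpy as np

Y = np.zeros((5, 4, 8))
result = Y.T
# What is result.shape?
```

(8, 4, 5)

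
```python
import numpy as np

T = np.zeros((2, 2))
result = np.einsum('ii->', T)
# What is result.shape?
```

()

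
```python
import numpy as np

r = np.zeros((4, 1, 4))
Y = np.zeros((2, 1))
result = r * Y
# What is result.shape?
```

(4, 2, 4)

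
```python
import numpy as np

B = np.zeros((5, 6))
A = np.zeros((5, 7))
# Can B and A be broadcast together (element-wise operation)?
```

No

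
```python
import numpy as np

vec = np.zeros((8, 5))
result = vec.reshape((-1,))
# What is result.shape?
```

(40,)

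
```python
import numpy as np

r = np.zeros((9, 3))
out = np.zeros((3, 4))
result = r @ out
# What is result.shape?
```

(9, 4)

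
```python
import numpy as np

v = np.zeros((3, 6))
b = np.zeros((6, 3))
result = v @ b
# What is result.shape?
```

(3, 3)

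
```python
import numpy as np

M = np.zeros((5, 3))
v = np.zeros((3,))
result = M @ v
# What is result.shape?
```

(5,)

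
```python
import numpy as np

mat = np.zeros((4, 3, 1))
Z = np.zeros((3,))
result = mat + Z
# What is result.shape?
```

(4, 3, 3)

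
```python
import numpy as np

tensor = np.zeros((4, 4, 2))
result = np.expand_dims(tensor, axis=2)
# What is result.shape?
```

(4, 4, 1, 2)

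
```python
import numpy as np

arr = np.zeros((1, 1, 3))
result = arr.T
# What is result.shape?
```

(3, 1, 1)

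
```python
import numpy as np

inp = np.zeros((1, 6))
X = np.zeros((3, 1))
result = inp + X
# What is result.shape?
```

(3, 6)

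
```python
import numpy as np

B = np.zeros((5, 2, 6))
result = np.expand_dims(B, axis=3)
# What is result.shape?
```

(5, 2, 6, 1)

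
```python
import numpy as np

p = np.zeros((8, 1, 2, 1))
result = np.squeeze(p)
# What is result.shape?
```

(8, 2)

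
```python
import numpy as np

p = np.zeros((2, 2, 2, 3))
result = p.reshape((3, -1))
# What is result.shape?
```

(3, 8)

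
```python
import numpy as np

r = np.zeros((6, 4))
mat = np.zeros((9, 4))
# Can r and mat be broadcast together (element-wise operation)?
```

No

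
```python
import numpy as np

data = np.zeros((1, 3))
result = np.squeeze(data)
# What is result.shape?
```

(3,)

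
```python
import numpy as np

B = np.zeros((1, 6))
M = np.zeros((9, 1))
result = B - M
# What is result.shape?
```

(9, 6)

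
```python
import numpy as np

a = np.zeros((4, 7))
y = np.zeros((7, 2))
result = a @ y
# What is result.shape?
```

(4, 2)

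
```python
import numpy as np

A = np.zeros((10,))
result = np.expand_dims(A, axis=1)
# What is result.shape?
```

(10, 1)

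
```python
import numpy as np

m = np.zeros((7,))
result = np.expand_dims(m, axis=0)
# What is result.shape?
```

(1, 7)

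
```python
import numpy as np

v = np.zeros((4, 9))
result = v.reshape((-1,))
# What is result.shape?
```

(36,)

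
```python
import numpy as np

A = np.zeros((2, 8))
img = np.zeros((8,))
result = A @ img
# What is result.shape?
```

(2,)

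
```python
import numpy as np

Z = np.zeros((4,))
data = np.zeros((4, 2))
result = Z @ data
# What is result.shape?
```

(2,)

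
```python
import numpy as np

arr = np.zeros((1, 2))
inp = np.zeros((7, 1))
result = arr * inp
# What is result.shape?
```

(7, 2)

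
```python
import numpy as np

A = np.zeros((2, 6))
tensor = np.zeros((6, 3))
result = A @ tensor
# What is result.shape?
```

(2, 3)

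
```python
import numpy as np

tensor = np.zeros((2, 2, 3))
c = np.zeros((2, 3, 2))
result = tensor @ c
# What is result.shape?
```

(2, 2, 2)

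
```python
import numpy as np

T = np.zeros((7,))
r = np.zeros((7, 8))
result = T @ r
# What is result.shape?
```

(8,)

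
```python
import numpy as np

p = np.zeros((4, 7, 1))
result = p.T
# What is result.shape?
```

(1, 7, 4)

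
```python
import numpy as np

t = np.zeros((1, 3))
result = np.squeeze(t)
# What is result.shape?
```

(3,)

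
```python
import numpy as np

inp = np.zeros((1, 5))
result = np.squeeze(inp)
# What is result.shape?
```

(5,)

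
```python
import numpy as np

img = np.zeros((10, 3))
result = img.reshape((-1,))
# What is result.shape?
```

(30,)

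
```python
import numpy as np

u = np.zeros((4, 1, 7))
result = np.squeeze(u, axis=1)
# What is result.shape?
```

(4, 7)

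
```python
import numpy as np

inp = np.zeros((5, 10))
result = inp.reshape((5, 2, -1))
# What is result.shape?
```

(5, 2, 5)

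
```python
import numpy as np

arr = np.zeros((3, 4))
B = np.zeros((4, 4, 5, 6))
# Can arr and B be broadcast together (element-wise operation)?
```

No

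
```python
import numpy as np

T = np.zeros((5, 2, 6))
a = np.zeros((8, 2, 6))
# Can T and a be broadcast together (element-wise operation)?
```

No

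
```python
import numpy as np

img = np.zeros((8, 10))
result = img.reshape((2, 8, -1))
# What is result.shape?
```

(2, 8, 5)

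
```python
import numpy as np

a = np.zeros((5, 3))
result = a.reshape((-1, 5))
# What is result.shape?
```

(3, 5)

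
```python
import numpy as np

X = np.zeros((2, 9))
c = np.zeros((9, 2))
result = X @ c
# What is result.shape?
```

(2, 2)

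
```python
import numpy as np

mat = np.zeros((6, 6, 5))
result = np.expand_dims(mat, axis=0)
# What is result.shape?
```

(1, 6, 6, 5)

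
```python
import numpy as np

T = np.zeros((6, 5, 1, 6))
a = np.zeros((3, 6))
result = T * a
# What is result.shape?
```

(6, 5, 3, 6)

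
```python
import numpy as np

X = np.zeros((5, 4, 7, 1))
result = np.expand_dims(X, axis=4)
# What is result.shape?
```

(5, 4, 7, 1, 1)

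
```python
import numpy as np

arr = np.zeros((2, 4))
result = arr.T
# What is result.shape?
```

(4, 2)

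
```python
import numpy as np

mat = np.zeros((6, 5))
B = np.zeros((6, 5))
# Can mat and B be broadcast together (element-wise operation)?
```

Yes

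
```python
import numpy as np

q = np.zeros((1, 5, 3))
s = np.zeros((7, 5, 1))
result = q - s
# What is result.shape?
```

(7, 5, 3)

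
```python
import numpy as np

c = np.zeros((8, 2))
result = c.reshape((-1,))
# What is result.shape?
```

(16,)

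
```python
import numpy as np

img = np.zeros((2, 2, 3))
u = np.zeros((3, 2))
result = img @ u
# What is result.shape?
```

(2, 2, 2)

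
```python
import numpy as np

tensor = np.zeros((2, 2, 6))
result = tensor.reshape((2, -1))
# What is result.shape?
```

(2, 12)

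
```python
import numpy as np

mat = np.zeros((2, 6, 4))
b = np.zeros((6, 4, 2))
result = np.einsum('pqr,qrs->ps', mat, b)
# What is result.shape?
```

(2, 2)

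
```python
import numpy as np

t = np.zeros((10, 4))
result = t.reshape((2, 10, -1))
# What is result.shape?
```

(2, 10, 2)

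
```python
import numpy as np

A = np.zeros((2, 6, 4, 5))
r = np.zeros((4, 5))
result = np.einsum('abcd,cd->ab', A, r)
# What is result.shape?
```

(2, 6)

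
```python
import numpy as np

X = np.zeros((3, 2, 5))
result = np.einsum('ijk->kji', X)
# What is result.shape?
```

(5, 2, 3)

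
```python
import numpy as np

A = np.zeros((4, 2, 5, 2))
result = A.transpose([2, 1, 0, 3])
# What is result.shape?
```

(5, 2, 4, 2)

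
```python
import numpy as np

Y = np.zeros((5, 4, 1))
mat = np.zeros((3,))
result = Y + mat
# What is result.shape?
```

(5, 4, 3)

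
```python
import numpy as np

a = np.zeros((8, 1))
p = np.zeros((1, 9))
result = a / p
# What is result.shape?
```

(8, 9)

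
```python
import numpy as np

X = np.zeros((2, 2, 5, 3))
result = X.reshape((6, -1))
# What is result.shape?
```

(6, 10)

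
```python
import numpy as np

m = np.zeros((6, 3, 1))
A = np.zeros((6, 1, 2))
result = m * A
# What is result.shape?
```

(6, 3, 2)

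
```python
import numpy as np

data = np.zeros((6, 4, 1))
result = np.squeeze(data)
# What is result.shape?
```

(6, 4)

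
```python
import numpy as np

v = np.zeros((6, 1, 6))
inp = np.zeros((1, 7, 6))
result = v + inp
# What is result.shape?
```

(6, 7, 6)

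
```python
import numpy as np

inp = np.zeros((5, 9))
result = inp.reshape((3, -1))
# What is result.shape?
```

(3, 15)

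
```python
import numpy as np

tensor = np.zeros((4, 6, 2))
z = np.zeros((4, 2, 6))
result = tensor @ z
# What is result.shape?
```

(4, 6, 6)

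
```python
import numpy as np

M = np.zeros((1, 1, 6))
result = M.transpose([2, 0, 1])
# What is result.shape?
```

(6, 1, 1)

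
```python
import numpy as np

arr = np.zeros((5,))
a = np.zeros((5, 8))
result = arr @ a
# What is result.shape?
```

(8,)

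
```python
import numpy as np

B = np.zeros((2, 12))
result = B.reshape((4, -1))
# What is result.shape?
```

(4, 6)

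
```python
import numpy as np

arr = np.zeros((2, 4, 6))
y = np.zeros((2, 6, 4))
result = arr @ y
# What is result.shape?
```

(2, 4, 4)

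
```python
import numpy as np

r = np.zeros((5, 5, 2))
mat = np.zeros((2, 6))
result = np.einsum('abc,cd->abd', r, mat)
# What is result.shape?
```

(5, 5, 6)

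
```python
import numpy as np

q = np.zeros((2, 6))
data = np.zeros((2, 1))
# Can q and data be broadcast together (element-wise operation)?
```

Yes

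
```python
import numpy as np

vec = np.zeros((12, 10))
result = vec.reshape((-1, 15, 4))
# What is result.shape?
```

(2, 15, 4)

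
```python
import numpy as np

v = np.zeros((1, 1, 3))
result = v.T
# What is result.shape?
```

(3, 1, 1)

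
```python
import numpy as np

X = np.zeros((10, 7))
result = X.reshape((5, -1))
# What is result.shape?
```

(5, 14)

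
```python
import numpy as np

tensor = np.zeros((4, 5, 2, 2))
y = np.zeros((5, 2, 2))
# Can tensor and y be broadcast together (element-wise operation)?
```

Yes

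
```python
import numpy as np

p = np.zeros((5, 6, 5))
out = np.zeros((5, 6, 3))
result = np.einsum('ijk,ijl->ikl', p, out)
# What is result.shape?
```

(5, 5, 3)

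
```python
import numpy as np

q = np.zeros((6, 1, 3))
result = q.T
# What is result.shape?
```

(3, 1, 6)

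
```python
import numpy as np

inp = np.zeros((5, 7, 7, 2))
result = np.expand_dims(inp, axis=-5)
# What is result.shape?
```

(1, 5, 7, 7, 2)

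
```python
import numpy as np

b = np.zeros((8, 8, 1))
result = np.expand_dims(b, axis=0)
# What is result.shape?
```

(1, 8, 8, 1)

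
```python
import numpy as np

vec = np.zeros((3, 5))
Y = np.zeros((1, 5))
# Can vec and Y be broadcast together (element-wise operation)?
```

Yes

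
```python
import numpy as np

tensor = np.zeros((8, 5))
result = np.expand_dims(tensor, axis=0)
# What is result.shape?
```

(1, 8, 5)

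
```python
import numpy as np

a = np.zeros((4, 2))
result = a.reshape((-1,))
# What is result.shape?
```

(8,)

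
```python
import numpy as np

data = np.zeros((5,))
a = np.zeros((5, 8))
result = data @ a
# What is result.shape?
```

(8,)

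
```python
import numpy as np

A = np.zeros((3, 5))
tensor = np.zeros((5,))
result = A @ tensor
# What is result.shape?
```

(3,)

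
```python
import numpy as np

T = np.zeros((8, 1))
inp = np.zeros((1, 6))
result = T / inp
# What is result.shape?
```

(8, 6)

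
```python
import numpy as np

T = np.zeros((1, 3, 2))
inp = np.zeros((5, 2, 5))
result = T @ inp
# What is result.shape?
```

(5, 3, 5)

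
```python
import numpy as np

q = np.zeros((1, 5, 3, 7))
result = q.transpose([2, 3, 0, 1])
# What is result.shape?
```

(3, 7, 1, 5)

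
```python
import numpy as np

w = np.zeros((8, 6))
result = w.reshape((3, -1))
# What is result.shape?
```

(3, 16)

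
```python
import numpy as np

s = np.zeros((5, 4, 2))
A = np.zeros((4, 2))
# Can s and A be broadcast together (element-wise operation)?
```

Yes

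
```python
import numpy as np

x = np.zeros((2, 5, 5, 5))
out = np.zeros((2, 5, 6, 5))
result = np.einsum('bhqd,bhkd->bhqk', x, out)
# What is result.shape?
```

(2, 5, 5, 6)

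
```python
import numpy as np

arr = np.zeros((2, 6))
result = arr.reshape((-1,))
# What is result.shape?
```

(12,)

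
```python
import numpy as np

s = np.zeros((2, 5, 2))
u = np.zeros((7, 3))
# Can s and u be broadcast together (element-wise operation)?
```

No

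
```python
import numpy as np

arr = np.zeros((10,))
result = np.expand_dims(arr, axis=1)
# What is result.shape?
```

(10, 1)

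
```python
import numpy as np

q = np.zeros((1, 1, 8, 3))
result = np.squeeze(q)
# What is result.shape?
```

(8, 3)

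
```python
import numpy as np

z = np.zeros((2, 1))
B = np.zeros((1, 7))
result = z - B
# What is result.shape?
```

(2, 7)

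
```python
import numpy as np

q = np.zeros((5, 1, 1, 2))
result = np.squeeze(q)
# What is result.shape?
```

(5, 2)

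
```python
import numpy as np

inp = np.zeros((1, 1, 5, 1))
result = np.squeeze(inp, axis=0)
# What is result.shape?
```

(1, 5, 1)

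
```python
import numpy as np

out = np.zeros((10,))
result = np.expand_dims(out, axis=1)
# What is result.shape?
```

(10, 1)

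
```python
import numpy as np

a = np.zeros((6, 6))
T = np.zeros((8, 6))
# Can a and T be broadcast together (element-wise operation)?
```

No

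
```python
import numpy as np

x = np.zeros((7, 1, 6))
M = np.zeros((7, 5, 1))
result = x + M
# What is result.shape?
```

(7, 5, 6)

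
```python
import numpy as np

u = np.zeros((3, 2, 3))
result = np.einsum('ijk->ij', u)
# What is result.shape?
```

(3, 2)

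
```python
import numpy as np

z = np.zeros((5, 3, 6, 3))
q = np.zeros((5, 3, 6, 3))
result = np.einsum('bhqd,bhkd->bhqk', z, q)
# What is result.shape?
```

(5, 3, 6, 6)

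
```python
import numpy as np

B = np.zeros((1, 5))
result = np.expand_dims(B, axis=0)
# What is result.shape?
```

(1, 1, 5)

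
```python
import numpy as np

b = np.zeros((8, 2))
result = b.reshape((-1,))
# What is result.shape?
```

(16,)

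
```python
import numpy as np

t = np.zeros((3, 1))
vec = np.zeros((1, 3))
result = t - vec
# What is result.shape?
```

(3, 3)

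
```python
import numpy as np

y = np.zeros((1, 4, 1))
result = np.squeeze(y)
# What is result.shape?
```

(4,)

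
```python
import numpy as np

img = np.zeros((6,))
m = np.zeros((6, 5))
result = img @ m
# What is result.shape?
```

(5,)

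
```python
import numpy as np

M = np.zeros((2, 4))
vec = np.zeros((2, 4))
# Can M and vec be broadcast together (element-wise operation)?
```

Yes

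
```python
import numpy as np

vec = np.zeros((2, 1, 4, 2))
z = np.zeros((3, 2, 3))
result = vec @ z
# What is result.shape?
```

(2, 3, 4, 3)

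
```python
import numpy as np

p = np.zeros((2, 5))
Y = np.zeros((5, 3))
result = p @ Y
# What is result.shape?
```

(2, 3)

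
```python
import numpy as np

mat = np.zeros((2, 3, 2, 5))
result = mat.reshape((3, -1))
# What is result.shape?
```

(3, 20)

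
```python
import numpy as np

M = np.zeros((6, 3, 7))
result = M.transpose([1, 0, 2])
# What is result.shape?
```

(3, 6, 7)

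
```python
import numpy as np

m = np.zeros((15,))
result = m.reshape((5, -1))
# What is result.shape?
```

(5, 3)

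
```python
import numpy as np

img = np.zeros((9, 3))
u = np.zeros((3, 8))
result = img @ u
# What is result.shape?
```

(9, 8)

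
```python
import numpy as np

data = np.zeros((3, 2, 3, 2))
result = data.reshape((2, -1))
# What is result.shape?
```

(2, 18)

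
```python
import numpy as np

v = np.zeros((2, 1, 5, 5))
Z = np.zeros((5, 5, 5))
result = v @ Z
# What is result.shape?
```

(2, 5, 5, 5)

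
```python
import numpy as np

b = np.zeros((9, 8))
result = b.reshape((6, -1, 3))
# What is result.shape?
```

(6, 4, 3)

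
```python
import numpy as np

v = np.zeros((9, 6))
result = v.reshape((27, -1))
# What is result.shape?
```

(27, 2)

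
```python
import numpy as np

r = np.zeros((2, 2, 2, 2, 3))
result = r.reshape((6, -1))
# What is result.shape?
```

(6, 8)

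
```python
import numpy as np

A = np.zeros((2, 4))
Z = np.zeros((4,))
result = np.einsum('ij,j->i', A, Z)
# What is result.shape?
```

(2,)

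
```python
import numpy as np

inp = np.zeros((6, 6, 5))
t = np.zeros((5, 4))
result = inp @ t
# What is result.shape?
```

(6, 6, 4)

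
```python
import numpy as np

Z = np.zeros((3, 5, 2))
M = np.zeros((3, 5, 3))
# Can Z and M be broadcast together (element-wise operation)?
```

No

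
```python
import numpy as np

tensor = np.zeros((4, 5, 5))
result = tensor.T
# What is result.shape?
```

(5, 5, 4)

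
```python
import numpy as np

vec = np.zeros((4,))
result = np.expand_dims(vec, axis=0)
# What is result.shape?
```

(1, 4)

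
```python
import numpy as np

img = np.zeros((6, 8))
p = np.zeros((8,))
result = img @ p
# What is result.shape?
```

(6,)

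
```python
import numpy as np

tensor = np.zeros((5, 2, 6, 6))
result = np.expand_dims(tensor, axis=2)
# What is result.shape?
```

(5, 2, 1, 6, 6)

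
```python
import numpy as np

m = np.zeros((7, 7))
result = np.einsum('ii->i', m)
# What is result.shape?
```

(7,)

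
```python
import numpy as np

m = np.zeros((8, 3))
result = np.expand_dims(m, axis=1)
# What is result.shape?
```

(8, 1, 3)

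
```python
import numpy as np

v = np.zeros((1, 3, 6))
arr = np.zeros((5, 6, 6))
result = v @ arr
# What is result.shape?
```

(5, 3, 6)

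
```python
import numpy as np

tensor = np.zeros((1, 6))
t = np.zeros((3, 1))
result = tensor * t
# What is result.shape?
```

(3, 6)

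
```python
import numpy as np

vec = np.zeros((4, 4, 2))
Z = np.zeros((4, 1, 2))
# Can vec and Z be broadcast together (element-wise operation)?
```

Yes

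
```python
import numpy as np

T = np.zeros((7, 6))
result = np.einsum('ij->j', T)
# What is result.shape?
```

(6,)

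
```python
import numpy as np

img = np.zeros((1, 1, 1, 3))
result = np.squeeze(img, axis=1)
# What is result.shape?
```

(1, 1, 3)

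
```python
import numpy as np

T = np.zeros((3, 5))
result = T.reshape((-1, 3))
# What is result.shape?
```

(5, 3)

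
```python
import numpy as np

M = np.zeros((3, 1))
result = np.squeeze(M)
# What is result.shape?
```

(3,)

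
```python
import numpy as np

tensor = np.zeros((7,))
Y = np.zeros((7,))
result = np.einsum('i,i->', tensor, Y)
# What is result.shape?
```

()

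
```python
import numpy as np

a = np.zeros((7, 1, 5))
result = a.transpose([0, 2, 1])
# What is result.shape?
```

(7, 5, 1)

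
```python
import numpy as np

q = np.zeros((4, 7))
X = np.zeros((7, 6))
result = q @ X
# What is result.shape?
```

(4, 6)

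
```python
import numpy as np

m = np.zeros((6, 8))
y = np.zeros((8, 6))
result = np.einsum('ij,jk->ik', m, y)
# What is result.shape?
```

(6, 6)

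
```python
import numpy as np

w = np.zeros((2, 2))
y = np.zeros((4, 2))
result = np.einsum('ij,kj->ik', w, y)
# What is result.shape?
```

(2, 4)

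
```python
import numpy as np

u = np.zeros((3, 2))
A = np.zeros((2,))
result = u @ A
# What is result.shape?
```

(3,)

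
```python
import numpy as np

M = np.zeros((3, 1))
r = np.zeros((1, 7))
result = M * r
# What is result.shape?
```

(3, 7)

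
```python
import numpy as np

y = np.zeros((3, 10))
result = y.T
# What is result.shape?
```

(10, 3)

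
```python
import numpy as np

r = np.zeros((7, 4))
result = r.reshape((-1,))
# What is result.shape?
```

(28,)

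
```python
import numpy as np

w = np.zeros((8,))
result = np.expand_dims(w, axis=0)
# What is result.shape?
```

(1, 8)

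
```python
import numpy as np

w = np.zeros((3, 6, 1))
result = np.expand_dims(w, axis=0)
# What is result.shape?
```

(1, 3, 6, 1)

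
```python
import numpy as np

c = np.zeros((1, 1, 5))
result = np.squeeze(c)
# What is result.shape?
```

(5,)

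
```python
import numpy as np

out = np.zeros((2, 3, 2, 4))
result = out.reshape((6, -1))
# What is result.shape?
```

(6, 8)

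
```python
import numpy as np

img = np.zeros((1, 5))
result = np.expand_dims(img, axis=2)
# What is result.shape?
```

(1, 5, 1)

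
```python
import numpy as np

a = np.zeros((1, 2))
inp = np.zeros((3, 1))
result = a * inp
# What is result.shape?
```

(3, 2)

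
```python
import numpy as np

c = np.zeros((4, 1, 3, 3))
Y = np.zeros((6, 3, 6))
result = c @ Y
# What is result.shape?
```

(4, 6, 3, 6)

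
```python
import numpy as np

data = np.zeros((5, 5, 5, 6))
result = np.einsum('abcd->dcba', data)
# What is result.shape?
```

(6, 5, 5, 5)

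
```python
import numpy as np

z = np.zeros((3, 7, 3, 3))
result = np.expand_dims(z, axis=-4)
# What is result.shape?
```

(3, 1, 7, 3, 3)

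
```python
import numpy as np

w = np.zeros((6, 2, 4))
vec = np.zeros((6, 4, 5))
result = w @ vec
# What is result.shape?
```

(6, 2, 5)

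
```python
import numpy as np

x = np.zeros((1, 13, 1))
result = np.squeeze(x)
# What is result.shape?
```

(13,)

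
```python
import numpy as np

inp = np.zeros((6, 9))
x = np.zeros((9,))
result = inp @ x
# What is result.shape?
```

(6,)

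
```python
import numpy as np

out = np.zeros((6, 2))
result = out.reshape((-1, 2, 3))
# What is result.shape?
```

(2, 2, 3)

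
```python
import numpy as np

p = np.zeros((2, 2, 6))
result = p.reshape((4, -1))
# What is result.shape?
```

(4, 6)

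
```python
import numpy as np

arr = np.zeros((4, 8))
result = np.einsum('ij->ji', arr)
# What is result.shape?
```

(8, 4)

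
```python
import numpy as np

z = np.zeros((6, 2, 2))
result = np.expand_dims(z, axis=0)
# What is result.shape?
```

(1, 6, 2, 2)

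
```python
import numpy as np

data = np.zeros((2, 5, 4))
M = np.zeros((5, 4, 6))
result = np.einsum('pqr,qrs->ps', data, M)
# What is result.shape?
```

(2, 6)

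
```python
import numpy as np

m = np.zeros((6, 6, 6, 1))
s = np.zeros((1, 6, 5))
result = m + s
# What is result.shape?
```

(6, 6, 6, 5)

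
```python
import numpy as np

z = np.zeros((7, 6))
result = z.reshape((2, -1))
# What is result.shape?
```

(2, 21)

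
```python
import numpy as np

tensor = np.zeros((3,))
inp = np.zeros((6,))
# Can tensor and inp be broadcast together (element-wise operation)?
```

No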